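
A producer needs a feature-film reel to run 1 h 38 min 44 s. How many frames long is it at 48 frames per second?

284352 frames

1 h 38 min 44 s = 5924 s.
Frames = 5924 × 48 = 284352.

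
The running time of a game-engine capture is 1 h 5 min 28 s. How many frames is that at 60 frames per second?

235680 frames

1 h 5 min 28 s = 3928 s.
Frames = 3928 × 60 = 235680.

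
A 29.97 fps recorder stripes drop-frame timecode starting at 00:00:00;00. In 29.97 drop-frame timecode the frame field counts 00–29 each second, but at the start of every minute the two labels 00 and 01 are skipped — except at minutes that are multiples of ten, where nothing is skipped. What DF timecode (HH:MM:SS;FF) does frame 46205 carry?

Each 10-minute DF block holds 10 × 60 × 30 − 9 × 2 = 17982 frames. 46205 ÷ 17982 → 2 full blocks, remainder 10241.
Within the partial block the first minute is 1800 frames and each further minute 1798, so 5 further minute boundaries passed. Total skipped labels = 18 × 2 + 2 × 5 = 46.
Non-drop label index = 46205 + 46 = 46251; at 30 labels/s that is 00:25:41:21, i.e. DF 00:25:41;21.

00:25:41;21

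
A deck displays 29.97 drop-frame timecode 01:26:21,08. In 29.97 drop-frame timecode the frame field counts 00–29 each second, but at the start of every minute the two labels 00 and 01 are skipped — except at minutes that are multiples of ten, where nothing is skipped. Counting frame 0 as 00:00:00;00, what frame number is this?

155282

As if non-drop at 30 labels/s: (1 × 3600 + 26 × 60 + 21) × 30 + 8 = 155438.
Minute boundaries passed: 86; those not divisible by 10: 86 − 8 = 78; dropped labels = 2 × 78 = 156.
Actual frame index = 155438 − 156 = 155282.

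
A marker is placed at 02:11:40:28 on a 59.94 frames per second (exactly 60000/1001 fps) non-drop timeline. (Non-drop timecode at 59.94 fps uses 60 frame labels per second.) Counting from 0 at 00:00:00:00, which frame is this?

474028

Total seconds to the label: (2 × 3600 + 11 × 60 + 40) = 7900.
Frame index = 7900 × 60 + 28 = 474028.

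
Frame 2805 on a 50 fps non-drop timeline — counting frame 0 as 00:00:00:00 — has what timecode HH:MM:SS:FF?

00:00:56:05

2805 ÷ 50 = 56 full seconds, remainder 5 frames.
56 s = 0 h 0 min 56 s.
Timecode: 00:00:56:05.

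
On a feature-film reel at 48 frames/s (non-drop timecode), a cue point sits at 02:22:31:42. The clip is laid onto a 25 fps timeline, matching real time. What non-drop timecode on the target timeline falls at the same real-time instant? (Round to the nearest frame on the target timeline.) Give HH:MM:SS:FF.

02:22:31:22

Source frame index: (2×3600 + 22×60 + 31) × 48 + 42 = 410490.
Real time: 410490 / (48) = 68415/8 s.
Target frame: (68415/8) × (25) = 1710375/8 ≈ 213796.875 → 213797.
At 25 labels/s: frame 213797 → 02:22:31:22.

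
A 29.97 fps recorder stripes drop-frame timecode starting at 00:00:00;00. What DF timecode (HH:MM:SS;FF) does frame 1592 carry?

Ten DF minutes hold 17982 frames, so frame 1592 lies in block 0 (frames 0–17981) with 1592 frames into that block.
The block's first minute is 1800 frames and the rest 1798 each; 1592 frames reaches minute 0, so 0 × 18 + 0 × 2 = 0 labels have been skipped so far.
Adding those back, label number 1592 + 0 = 1592 at 30 labels/s is 53 s + 2 f = 0 h 0 min 53 s frame 2, i.e. 00:00:53;02.

00:00:53;02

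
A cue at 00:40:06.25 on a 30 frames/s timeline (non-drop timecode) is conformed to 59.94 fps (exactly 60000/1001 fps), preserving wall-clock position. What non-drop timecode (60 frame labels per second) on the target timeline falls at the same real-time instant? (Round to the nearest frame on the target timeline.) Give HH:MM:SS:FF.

00:40:04:26

Source frame index: (0×3600 + 40×60 + 6) × 30 + 25 = 72205.
Real time: 72205 / (30) = 14441/6 s.
Target frame: (14441/6) × (60000/1001) = 20630000/143 ≈ 144265.734 → 144266.
At 60 labels/s: frame 144266 → 00:40:04:26.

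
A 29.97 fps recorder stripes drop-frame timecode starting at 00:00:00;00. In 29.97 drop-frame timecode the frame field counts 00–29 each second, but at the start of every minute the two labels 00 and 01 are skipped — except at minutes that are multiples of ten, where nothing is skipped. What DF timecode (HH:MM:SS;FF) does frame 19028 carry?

00:10:34;26

Each 10-minute DF block holds 10 × 60 × 30 − 9 × 2 = 17982 frames. 19028 ÷ 17982 → 1 full block, remainder 1046.
Within the partial block the first minute is 1800 frames and each further minute 1798, so 0 further minute boundaries passed. Total skipped labels = 18 × 1 + 2 × 0 = 18.
Non-drop label index = 19028 + 18 = 19046; at 30 labels/s that is 00:10:34:26, i.e. DF 00:10:34;26.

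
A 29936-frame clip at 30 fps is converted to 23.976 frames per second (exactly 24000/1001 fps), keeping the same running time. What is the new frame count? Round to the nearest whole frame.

Frames at target rate = 29936 × (24000/1001) / (30) = 23948800/1001 ≈ 23924.875.
Nearest whole frame: 23925.

23925 frames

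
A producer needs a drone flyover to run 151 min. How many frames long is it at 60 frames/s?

543600 frames

151 min = 9060 s.
Frames = 9060 × 60 = 543600.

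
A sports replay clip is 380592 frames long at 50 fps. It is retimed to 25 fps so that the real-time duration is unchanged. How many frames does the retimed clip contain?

190296 frames

Target frames = source frames × (target rate / source rate) = 380592 × (25)/(50) = 380592 × 1/2 = 190296.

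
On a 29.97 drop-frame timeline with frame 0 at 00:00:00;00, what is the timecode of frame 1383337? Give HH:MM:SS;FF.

12:49:17;13

Ten DF minutes hold 17982 frames, so frame 1383337 lies in block 76 (frames 1366632–1384613) with 16705 frames into that block.
The block's first minute is 1800 frames and the rest 1798 each; 16705 frames reaches minute 9, so 76 × 18 + 9 × 2 = 1386 labels have been skipped so far.
Adding those back, label number 1383337 + 1386 = 1384723 at 30 labels/s is 46157 s + 13 f = 12 h 49 min 17 s frame 13, i.e. 12:49:17;13.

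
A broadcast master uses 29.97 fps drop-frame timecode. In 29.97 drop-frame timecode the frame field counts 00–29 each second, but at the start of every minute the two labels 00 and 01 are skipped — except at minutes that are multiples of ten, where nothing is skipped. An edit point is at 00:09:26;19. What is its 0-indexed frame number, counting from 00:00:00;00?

Complete 10-minute blocks: 0, each 17982 frames → 0.
Remaining 9 whole minutes in the current block: 1800 + 8 × 1798 = 16184 frames.
Within the current minute: 26 × 30 + 19 − 2 = 797 (labels ;00/;01 skipped at this minute). Total = 0 + 16184 + 797 = 16981.

16981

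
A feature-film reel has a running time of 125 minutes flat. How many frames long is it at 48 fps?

360000 frames

125 min = 7500 s.
Frames = 7500 × 48 = 360000.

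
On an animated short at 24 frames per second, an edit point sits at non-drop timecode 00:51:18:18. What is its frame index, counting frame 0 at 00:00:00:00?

Total seconds to the label: (0 × 3600 + 51 × 60 + 18) = 3078.
Frame index = 3078 × 24 + 18 = 73890.

73890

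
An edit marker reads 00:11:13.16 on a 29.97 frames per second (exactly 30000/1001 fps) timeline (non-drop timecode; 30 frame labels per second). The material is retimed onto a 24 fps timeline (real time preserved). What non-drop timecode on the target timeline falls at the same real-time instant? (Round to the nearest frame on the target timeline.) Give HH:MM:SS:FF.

Source frame index: (0×3600 + 11×60 + 13) × 30 + 16 = 20206.
Real time: 20206 / (30000/1001) = 10113103/15000 s.
Target frame: (10113103/15000) × (24) = 10113103/625 ≈ 16180.965 → 16181.
At 24 labels/s: frame 16181 → 00:11:14:05.

00:11:14:05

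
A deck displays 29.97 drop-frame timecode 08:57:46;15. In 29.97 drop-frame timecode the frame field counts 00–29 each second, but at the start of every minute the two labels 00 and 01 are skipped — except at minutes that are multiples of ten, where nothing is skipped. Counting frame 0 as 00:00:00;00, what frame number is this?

As if non-drop at 30 labels/s: (8 × 3600 + 57 × 60 + 46) × 30 + 15 = 967995.
Minute boundaries passed: 537; those not divisible by 10: 537 − 53 = 484; dropped labels = 2 × 484 = 968.
Actual frame index = 967995 − 968 = 967027.

967027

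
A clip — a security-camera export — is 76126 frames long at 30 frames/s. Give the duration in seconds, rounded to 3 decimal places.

Running time = 76126 × 1/30 = 38063/15 s ≈ 2537.533 s.

2537.533 seconds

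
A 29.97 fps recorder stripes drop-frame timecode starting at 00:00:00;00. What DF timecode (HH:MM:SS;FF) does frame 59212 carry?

00:32:55;20

Each 10-minute DF block holds 10 × 60 × 30 − 9 × 2 = 17982 frames. 59212 ÷ 17982 → 3 full blocks, remainder 5266.
Within the partial block the first minute is 1800 frames and each further minute 1798, so 2 further minute boundaries passed. Total skipped labels = 18 × 3 + 2 × 2 = 58.
Non-drop label index = 59212 + 58 = 59270; at 30 labels/s that is 00:32:55:20, i.e. DF 00:32:55;20.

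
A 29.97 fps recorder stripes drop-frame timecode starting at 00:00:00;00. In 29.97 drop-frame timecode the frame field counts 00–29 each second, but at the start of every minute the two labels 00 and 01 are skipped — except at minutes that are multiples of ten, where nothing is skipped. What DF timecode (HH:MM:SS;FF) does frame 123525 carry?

Ten DF minutes hold 17982 frames, so frame 123525 lies in block 6 (frames 107892–125873) with 15633 frames into that block.
The block's first minute is 1800 frames and the rest 1798 each; 15633 frames reaches minute 8, so 6 × 18 + 8 × 2 = 124 labels have been skipped so far.
Adding those back, label number 123525 + 124 = 123649 at 30 labels/s is 4121 s + 19 f = 1 h 8 min 41 s frame 19, i.e. 01:08:41;19.

01:08:41;19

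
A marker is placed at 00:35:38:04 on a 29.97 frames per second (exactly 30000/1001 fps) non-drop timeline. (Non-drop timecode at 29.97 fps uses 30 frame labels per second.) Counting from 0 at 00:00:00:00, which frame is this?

64144

Total seconds to the label: (0 × 3600 + 35 × 60 + 38) = 2138.
Frame index = 2138 × 30 + 4 = 64144.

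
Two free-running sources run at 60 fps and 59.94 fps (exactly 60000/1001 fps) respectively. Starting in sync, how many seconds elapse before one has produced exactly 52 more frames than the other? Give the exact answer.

13013/15 seconds

The gap grows by |60000/1001 − 60| = 60/1001 frames per second.
Time for a 52-frame gap: 52 ÷ (60/1001) = 13013/15 s.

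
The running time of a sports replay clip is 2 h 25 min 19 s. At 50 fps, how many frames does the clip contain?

435950 frames

2 h 25 min 19 s = 8719 s.
Frames = 8719 × 50 = 435950.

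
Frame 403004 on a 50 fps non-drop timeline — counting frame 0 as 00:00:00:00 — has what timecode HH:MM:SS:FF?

403004 ÷ 50 = 8060 full seconds, remainder 4 frames.
8060 s = 2 h 14 min 20 s.
Timecode: 02:14:20:04.

02:14:20:04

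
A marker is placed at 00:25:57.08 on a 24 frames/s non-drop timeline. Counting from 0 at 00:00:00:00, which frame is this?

Total seconds to the label: (0 × 3600 + 25 × 60 + 57) = 1557.
Frame index = 1557 × 24 + 8 = 37376.

37376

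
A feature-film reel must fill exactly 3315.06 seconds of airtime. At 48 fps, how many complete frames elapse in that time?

159122 frames

Frames = 3315.06 × 48 = 3978072/25 ≈ 159122.8800.
Complete frames: 159122.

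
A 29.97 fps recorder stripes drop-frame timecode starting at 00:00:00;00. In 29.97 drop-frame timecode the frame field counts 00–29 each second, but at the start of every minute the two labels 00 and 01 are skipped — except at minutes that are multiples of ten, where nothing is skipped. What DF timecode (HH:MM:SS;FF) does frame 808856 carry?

Each 10-minute DF block holds 10 × 60 × 30 − 9 × 2 = 17982 frames. 808856 ÷ 17982 → 44 full blocks, remainder 17648.
Within the partial block the first minute is 1800 frames and each further minute 1798, so 9 further minute boundaries passed. Total skipped labels = 18 × 44 + 2 × 9 = 810.
Non-drop label index = 808856 + 810 = 809666; at 30 labels/s that is 07:29:48:26, i.e. DF 07:29:48;26.

07:29:48;26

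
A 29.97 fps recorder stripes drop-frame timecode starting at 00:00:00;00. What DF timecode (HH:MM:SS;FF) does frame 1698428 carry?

15:44:30;28

Each 10-minute DF block holds 10 × 60 × 30 − 9 × 2 = 17982 frames. 1698428 ÷ 17982 → 94 full blocks, remainder 8120.
Within the partial block the first minute is 1800 frames and each further minute 1798, so 4 further minute boundaries passed. Total skipped labels = 18 × 94 + 2 × 4 = 1700.
Non-drop label index = 1698428 + 1700 = 1700128; at 30 labels/s that is 15:44:30:28, i.e. DF 15:44:30;28.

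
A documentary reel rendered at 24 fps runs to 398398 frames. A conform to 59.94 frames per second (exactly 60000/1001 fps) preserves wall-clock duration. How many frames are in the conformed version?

Target frames = source frames × (target rate / source rate) = 398398 × (60000/1001)/(24) = 398398 × 2500/1001 = 995000.

995000 frames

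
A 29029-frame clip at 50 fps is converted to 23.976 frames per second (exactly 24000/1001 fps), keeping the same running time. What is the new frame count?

13920 frames

Target frames = source frames × (target rate / source rate) = 29029 × (24000/1001)/(50) = 29029 × 480/1001 = 13920.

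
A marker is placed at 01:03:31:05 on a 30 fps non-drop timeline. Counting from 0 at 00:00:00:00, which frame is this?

frame 114335

Total seconds to the label: (1 × 3600 + 3 × 60 + 31) = 3811.
Frame index = 3811 × 30 + 5 = 114335.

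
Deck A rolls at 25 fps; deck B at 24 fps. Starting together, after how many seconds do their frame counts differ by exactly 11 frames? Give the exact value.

11 seconds

The gap grows by |24 − 25| = 1 frame per second.
Time for a 11-frame gap: 11 ÷ (1) = 11 s.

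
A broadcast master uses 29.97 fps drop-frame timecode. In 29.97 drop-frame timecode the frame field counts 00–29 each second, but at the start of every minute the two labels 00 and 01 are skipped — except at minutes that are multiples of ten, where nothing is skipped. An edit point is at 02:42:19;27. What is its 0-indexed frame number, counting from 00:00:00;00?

As if non-drop at 30 labels/s: (2 × 3600 + 42 × 60 + 19) × 30 + 27 = 292197.
Minute boundaries passed: 162; those not divisible by 10: 162 − 16 = 146; dropped labels = 2 × 146 = 292.
Actual frame index = 292197 − 292 = 291905.

291905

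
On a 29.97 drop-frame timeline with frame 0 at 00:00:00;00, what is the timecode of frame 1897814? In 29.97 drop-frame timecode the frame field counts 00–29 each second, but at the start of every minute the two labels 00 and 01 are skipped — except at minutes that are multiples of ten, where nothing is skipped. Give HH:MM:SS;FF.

Ten DF minutes hold 17982 frames, so frame 1897814 lies in block 105 (frames 1888110–1906091) with 9704 frames into that block.
The block's first minute is 1800 frames and the rest 1798 each; 9704 frames reaches minute 5, so 105 × 18 + 5 × 2 = 1900 labels have been skipped so far.
Adding those back, label number 1897814 + 1900 = 1899714 at 30 labels/s is 63323 s + 24 f = 17 h 35 min 23 s frame 24, i.e. 17:35:23;24.

17:35:23;24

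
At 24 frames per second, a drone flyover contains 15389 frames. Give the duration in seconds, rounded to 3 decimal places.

Running time = 15389 × 1/24 = 15389/24 s ≈ 641.208 s.

641.208 seconds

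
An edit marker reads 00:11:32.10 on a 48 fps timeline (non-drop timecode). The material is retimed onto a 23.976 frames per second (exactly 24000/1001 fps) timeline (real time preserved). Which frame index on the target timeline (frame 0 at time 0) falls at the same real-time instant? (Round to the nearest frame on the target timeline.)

frame 16596

Source frame index: (0×3600 + 11×60 + 32) × 48 + 10 = 33226.
Real time: 33226 / (48) = 16613/24 s.
Target frame: (16613/24) × (24000/1001) = 16613000/1001 ≈ 16596.404 → 16596.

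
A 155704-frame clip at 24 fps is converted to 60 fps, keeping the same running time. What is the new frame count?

Target frames = source frames × (target rate / source rate) = 155704 × (60)/(24) = 155704 × 5/2 = 389260.

389260 frames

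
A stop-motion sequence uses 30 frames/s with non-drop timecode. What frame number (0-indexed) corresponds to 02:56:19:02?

317372

Total seconds to the label: (2 × 3600 + 56 × 60 + 19) = 10579.
Frame index = 10579 × 30 + 2 = 317372.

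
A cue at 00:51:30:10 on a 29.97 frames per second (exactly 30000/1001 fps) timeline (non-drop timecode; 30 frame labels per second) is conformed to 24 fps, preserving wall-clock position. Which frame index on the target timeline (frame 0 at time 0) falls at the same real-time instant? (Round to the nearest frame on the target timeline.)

Source frame index: (0×3600 + 51×60 + 30) × 30 + 10 = 92710.
Real time: 92710 / (30000/1001) = 9280271/3000 s.
Target frame: (9280271/3000) × (24) = 9280271/125 ≈ 74242.168 → 74242.

frame 74242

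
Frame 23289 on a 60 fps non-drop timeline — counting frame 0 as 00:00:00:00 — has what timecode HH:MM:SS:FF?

00:06:28:09

23289 ÷ 60 = 388 full seconds, remainder 9 frames.
388 s = 0 h 6 min 28 s.
Timecode: 00:06:28:09.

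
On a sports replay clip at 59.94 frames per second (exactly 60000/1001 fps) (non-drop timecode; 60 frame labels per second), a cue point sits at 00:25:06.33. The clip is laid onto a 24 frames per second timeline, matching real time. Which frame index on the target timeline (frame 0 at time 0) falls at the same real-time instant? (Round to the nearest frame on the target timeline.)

frame 36193

Source frame index: (0×3600 + 25×60 + 6) × 60 + 33 = 90393.
Real time: 90393 / (60000/1001) = 30161131/20000 s.
Target frame: (30161131/20000) × (24) = 90483393/2500 ≈ 36193.357 → 36193.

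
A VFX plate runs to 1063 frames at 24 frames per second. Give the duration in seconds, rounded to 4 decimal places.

44.2917 seconds

Running time = 1063 × 1/24 = 1063/24 s ≈ 44.2917 s.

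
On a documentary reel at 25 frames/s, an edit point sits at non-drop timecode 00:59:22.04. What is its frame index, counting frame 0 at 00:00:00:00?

Total seconds to the label: (0 × 3600 + 59 × 60 + 22) = 3562.
Frame index = 3562 × 25 + 4 = 89054.

89054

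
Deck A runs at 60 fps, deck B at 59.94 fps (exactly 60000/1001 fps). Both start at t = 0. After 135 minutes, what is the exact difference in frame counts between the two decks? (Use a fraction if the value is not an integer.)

486000/1001 frames

135 min = 8100 s.
A emits 60 × 8100 = 486000 frames; B emits 60000/1001 × 8100 = 486000000/1001.
Difference = 486000/1001 frames (≈ 485.5145); B is behind A.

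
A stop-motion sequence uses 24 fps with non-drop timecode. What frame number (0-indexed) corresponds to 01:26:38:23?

Total seconds to the label: (1 × 3600 + 26 × 60 + 38) = 5198.
Frame index = 5198 × 24 + 23 = 124775.

124775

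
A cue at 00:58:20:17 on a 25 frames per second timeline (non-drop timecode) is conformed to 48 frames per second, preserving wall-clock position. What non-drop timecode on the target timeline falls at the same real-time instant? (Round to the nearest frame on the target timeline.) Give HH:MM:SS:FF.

00:58:20:33

Source frame index: (0×3600 + 58×60 + 20) × 25 + 17 = 87517.
Real time: 87517 / (25) = 87517/25 s.
Target frame: (87517/25) × (48) = 4200816/25 ≈ 168032.640 → 168033.
At 48 labels/s: frame 168033 → 00:58:20:33.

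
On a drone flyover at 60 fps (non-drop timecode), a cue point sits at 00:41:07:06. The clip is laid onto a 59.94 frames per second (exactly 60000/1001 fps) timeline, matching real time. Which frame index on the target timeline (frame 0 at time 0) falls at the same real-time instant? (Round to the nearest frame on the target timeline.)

frame 147878

Source frame index: (0×3600 + 41×60 + 7) × 60 + 6 = 148026.
Real time: 148026 / (60) = 24671/10 s.
Target frame: (24671/10) × (60000/1001) = 148026000/1001 ≈ 147878.122 → 147878.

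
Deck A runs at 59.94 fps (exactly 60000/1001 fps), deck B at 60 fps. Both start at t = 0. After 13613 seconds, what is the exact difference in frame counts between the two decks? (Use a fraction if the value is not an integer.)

816780/1001 frames

A emits 60000/1001 × 13613 = 816780000/1001 frames; B emits 60 × 13613 = 816780.
Difference = 816780/1001 frames (≈ 815.9640); B is ahead of A.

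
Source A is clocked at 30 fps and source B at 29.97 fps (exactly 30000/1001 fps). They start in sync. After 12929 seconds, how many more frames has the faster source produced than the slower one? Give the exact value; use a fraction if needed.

55410/143 frames

A emits 30 × 12929 = 387870 frames; B emits 30000/1001 × 12929 = 55410000/143.
Difference = 55410/143 frames (≈ 387.4825); B is behind A.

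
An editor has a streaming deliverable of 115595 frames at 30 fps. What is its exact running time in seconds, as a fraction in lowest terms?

23119/6 seconds

Running time = 115595 ÷ (30) = 115595 × 1/30 = 23119/6 s.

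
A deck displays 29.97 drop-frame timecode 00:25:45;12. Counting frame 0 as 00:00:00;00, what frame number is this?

Complete 10-minute blocks: 2, each 17982 frames → 35964.
Remaining 5 whole minutes in the current block: 1800 + 4 × 1798 = 8992 frames.
Within the current minute: 45 × 30 + 12 − 2 = 1360 (labels ;00/;01 skipped at this minute). Total = 35964 + 8992 + 1360 = 46316.

46316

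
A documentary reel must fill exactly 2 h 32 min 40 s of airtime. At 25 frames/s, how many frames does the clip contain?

2 h 32 min 40 s = 9160 s.
Frames = 9160 × 25 = 229000.

229000 frames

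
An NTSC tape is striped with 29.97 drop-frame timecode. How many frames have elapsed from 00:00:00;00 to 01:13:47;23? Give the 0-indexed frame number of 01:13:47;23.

Complete 10-minute blocks: 7, each 17982 frames → 125874.
Remaining 3 whole minutes in the current block: 1800 + 2 × 1798 = 5396 frames.
Within the current minute: 47 × 30 + 23 − 2 = 1431 (labels ;00/;01 skipped at this minute). Total = 125874 + 5396 + 1431 = 132701.

132701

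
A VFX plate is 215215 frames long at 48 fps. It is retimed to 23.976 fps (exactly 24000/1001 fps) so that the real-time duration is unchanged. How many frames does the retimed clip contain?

107500 frames

Target frames = source frames × (target rate / source rate) = 215215 × (24000/1001)/(48) = 215215 × 500/1001 = 107500.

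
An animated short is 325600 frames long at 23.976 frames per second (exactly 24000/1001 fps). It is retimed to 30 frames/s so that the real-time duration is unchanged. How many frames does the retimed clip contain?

Target frames = source frames × (target rate / source rate) = 325600 × (30)/(24000/1001) = 325600 × 1001/800 = 407407.

407407 frames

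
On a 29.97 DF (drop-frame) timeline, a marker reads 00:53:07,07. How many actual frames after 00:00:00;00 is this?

95521

As if non-drop at 30 labels/s: (0 × 3600 + 53 × 60 + 7) × 30 + 7 = 95617.
Minute boundaries passed: 53; those not divisible by 10: 53 − 5 = 48; dropped labels = 2 × 48 = 96.
Actual frame index = 95617 − 96 = 95521.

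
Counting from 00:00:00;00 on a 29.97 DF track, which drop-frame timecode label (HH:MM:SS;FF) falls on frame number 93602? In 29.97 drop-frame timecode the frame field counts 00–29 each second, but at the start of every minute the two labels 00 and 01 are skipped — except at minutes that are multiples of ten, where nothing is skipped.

Ten DF minutes hold 17982 frames, so frame 93602 lies in block 5 (frames 89910–107891) with 3692 frames into that block.
The block's first minute is 1800 frames and the rest 1798 each; 3692 frames reaches minute 2, so 5 × 18 + 2 × 2 = 94 labels have been skipped so far.
Adding those back, label number 93602 + 94 = 93696 at 30 labels/s is 3123 s + 6 f = 0 h 52 min 3 s frame 6, i.e. 00:52:03;06.

00:52:03;06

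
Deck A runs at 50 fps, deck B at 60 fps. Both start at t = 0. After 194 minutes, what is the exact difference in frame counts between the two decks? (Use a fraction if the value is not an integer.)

116400 frames

194 min = 11640 s.
A emits 50 × 11640 = 582000 frames; B emits 60 × 11640 = 698400.
Difference = 116400 frames; B is ahead of A.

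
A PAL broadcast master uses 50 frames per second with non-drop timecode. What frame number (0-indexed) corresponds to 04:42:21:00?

Total seconds to the label: (4 × 3600 + 42 × 60 + 21) = 16941.
Frame index = 16941 × 50 + 0 = 847050.

847050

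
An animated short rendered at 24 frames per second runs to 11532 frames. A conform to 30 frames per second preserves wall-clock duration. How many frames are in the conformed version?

Target frames = source frames × (target rate / source rate) = 11532 × (30)/(24) = 11532 × 5/4 = 14415.

14415 frames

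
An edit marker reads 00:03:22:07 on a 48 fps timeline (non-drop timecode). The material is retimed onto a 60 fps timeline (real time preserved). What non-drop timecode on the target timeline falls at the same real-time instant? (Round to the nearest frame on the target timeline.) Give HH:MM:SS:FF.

00:03:22:09

Source frame index: (0×3600 + 3×60 + 22) × 48 + 7 = 9703.
Real time: 9703 / (48) = 9703/48 s.
Target frame: (9703/48) × (60) = 48515/4 ≈ 12128.750 → 12129.
At 60 labels/s: frame 12129 → 00:03:22:09.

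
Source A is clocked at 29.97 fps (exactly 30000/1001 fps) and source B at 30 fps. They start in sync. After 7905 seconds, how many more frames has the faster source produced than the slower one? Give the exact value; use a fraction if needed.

A emits 30000/1001 × 7905 = 237150000/1001 frames; B emits 30 × 7905 = 237150.
Difference = 237150/1001 frames (≈ 236.9131); B is ahead of A.

237150/1001 frames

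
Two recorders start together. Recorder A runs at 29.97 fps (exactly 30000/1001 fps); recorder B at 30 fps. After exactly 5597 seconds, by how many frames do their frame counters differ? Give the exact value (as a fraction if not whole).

A emits 30000/1001 × 5597 = 167910000/1001 frames; B emits 30 × 5597 = 167910.
Difference = 167910/1001 frames (≈ 167.7423); B is ahead of A.

167910/1001 frames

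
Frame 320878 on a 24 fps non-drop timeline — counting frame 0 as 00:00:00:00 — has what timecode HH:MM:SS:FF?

320878 ÷ 24 = 13369 full seconds, remainder 22 frames.
13369 s = 3 h 42 min 49 s.
Timecode: 03:42:49:22.

03:42:49:22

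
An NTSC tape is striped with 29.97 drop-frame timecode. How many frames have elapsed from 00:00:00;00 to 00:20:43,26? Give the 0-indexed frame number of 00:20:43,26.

As if non-drop at 30 labels/s: (0 × 3600 + 20 × 60 + 43) × 30 + 26 = 37316.
Minute boundaries passed: 20; those not divisible by 10: 20 − 2 = 18; dropped labels = 2 × 18 = 36.
Actual frame index = 37316 − 36 = 37280.

37280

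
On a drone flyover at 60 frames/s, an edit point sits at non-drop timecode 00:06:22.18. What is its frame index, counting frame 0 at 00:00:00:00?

Total seconds to the label: (0 × 3600 + 6 × 60 + 22) = 382.
Frame index = 382 × 60 + 18 = 22938.

22938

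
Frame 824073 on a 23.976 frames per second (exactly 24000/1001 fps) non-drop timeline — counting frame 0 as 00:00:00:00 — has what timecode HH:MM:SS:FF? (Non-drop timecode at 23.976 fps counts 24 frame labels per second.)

824073 ÷ 24 = 34336 full seconds, remainder 9 frames.
34336 s = 9 h 32 min 16 s.
Timecode: 09:32:16:09.

09:32:16:09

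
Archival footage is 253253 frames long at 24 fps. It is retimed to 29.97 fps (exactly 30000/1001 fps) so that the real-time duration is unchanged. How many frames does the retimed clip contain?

316250 frames

Target frames = source frames × (target rate / source rate) = 253253 × (30000/1001)/(24) = 253253 × 1250/1001 = 316250.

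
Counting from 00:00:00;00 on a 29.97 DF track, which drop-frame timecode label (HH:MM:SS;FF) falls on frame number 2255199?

Each 10-minute DF block holds 10 × 60 × 30 − 9 × 2 = 17982 frames. 2255199 ÷ 17982 → 125 full blocks, remainder 7449.
Within the partial block the first minute is 1800 frames and each further minute 1798, so 4 further minute boundaries passed. Total skipped labels = 18 × 125 + 2 × 4 = 2258.
Non-drop label index = 2255199 + 2258 = 2257457; at 30 labels/s that is 20:54:08:17, i.e. DF 20:54:08;17.

20:54:08;17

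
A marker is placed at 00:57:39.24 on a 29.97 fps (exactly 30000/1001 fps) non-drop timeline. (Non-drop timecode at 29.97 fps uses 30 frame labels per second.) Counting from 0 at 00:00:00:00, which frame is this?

103794

Total seconds to the label: (0 × 3600 + 57 × 60 + 39) = 3459.
Frame index = 3459 × 30 + 24 = 103794.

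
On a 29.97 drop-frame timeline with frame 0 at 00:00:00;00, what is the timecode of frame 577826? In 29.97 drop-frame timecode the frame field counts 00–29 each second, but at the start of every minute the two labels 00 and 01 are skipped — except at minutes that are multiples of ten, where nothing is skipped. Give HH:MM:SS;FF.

05:21:20;04

Each 10-minute DF block holds 10 × 60 × 30 − 9 × 2 = 17982 frames. 577826 ÷ 17982 → 32 full blocks, remainder 2402.
Within the partial block the first minute is 1800 frames and each further minute 1798, so 1 further minute boundary passed. Total skipped labels = 18 × 32 + 2 × 1 = 578.
Non-drop label index = 577826 + 578 = 578404; at 30 labels/s that is 05:21:20:04, i.e. DF 05:21:20;04.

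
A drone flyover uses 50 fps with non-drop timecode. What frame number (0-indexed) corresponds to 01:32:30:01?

277501

Total seconds to the label: (1 × 3600 + 32 × 60 + 30) = 5550.
Frame index = 5550 × 50 + 1 = 277501.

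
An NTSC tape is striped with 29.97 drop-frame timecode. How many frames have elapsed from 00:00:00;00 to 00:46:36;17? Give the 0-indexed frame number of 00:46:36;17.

83813

Complete 10-minute blocks: 4, each 17982 frames → 71928.
Remaining 6 whole minutes in the current block: 1800 + 5 × 1798 = 10790 frames.
Within the current minute: 36 × 30 + 17 − 2 = 1095 (labels ;00/;01 skipped at this minute). Total = 71928 + 10790 + 1095 = 83813.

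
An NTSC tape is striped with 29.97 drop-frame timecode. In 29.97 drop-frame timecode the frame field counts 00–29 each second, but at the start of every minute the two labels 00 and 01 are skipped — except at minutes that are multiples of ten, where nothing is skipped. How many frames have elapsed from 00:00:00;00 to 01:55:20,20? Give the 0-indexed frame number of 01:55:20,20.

207412

As if non-drop at 30 labels/s: (1 × 3600 + 55 × 60 + 20) × 30 + 20 = 207620.
Minute boundaries passed: 115; those not divisible by 10: 115 − 11 = 104; dropped labels = 2 × 104 = 208.
Actual frame index = 207620 − 208 = 207412.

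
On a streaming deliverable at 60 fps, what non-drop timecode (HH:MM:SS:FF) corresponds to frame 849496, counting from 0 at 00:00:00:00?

849496 ÷ 60 = 14158 full seconds, remainder 16 frames.
14158 s = 3 h 55 min 58 s.
Timecode: 03:55:58:16.

03:55:58:16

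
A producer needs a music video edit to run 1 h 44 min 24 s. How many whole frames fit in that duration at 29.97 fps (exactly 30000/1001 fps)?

187732 frames

1 h 44 min 24 s = 6264 s.
Frames = 6264 × 30000/1001 = 187920000/1001 ≈ 187732.2677.
Complete frames: 187732.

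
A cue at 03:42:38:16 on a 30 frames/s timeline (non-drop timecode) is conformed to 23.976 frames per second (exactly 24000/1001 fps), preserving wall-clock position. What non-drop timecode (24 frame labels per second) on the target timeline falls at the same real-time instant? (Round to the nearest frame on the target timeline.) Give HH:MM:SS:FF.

Source frame index: (3×3600 + 42×60 + 38) × 30 + 16 = 400756.
Real time: 400756 / (30) = 200378/15 s.
Target frame: (200378/15) × (24000/1001) = 320604800/1001 ≈ 320284.515 → 320285.
At 24 labels/s: frame 320285 → 03:42:25:05.

03:42:25:05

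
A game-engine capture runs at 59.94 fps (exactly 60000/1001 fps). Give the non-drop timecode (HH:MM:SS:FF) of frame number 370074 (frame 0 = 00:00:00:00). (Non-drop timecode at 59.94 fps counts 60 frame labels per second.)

01:42:47:54

370074 ÷ 60 = 6167 full seconds, remainder 54 frames.
6167 s = 1 h 42 min 47 s.
Timecode: 01:42:47:54.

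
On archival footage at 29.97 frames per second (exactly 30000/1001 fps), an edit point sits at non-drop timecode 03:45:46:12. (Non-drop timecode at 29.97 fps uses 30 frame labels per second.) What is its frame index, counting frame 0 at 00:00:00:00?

frame 406392

Total seconds to the label: (3 × 3600 + 45 × 60 + 46) = 13546.
Frame index = 13546 × 30 + 12 = 406392.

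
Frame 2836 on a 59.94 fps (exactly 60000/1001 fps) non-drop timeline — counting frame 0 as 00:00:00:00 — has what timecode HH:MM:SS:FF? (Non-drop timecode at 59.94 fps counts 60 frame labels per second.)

2836 ÷ 60 = 47 full seconds, remainder 16 frames.
47 s = 0 h 0 min 47 s.
Timecode: 00:00:47:16.

00:00:47:16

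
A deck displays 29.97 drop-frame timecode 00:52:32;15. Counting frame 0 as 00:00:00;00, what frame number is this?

Complete 10-minute blocks: 5, each 17982 frames → 89910.
Remaining 2 whole minutes in the current block: 1800 + 1 × 1798 = 3598 frames.
Within the current minute: 32 × 30 + 15 − 2 = 973 (labels ;00/;01 skipped at this minute). Total = 89910 + 3598 + 973 = 94481.

94481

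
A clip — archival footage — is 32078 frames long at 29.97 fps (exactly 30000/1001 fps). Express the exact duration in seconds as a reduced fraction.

Running time = 32078 ÷ (30000/1001) = 32078 × 1001/30000 = 16055039/15000 s.

16055039/15000 seconds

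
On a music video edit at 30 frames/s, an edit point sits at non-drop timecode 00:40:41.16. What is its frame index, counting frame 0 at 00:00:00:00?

Total seconds to the label: (0 × 3600 + 40 × 60 + 41) = 2441.
Frame index = 2441 × 30 + 16 = 73246.

frame 73246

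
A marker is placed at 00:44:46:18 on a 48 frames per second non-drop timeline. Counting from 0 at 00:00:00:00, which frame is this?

frame 128946

Total seconds to the label: (0 × 3600 + 44 × 60 + 46) = 2686.
Frame index = 2686 × 48 + 18 = 128946.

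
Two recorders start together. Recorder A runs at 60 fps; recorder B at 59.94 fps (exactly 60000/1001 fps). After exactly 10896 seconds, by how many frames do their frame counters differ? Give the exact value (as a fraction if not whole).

653760/1001 frames

A emits 60 × 10896 = 653760 frames; B emits 60000/1001 × 10896 = 653760000/1001.
Difference = 653760/1001 frames (≈ 653.1069); B is behind A.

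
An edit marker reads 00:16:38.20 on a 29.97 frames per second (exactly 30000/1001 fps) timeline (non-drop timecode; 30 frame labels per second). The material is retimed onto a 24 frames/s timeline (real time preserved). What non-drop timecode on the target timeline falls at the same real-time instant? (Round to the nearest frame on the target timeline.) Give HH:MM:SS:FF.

00:16:39:16

Source frame index: (0×3600 + 16×60 + 38) × 30 + 20 = 29960.
Real time: 29960 / (30000/1001) = 749749/750 s.
Target frame: (749749/750) × (24) = 2998996/125 ≈ 23991.968 → 23992.
At 24 labels/s: frame 23992 → 00:16:39:16.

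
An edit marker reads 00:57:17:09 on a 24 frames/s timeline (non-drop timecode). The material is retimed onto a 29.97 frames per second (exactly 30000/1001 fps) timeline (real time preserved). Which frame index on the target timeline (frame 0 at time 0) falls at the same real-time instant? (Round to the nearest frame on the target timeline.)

frame 103018

Source frame index: (0×3600 + 57×60 + 17) × 24 + 9 = 82497.
Real time: 82497 / (24) = 27499/8 s.
Target frame: (27499/8) × (30000/1001) = 103121250/1001 ≈ 103018.232 → 103018.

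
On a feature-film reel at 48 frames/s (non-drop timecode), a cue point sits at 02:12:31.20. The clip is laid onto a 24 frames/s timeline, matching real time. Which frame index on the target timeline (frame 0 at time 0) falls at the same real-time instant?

Source frame index: (2×3600 + 12×60 + 31) × 48 + 20 = 381668.
Real time: 381668 / (48) = 95417/12 s.
Target frame: (95417/12) × (24) = 190834.

frame 190834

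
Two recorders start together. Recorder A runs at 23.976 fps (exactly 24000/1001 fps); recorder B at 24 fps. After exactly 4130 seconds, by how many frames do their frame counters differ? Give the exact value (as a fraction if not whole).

A emits 24000/1001 × 4130 = 14160000/143 frames; B emits 24 × 4130 = 99120.
Difference = 14160/143 frames (≈ 99.0210); B is ahead of A.

14160/143 frames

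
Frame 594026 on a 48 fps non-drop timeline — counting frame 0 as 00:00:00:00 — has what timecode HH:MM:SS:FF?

03:26:15:26

594026 ÷ 48 = 12375 full seconds, remainder 26 frames.
12375 s = 3 h 26 min 15 s.
Timecode: 03:26:15:26.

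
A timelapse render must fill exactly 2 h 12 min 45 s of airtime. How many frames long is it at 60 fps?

477900 frames

2 h 12 min 45 s = 7965 s.
Frames = 7965 × 60 = 477900.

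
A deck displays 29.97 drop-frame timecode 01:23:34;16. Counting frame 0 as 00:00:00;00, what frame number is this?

As if non-drop at 30 labels/s: (1 × 3600 + 23 × 60 + 34) × 30 + 16 = 150436.
Minute boundaries passed: 83; those not divisible by 10: 83 − 8 = 75; dropped labels = 2 × 75 = 150.
Actual frame index = 150436 − 150 = 150286.

150286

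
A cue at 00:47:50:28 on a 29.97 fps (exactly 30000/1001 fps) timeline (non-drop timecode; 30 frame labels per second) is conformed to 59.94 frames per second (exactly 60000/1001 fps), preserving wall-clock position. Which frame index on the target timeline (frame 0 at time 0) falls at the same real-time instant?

Source frame index: (0×3600 + 47×60 + 50) × 30 + 28 = 86128.
Real time: 86128 / (30000/1001) = 5388383/1875 s.
Target frame: (5388383/1875) × (60000/1001) = 172256.

frame 172256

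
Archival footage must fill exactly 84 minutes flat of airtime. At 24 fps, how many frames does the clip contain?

84 min = 5040 s.
Frames = 5040 × 24 = 120960.

120960 frames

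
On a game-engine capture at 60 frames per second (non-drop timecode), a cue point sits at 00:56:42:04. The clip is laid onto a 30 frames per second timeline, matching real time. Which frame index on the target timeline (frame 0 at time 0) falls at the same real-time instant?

Source frame index: (0×3600 + 56×60 + 42) × 60 + 4 = 204124.
Real time: 204124 / (60) = 51031/15 s.
Target frame: (51031/15) × (30) = 102062.

frame 102062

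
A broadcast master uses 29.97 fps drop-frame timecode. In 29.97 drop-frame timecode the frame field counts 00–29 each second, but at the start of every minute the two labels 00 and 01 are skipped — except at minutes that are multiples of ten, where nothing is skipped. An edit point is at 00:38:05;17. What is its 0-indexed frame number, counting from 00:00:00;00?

68497

As if non-drop at 30 labels/s: (0 × 3600 + 38 × 60 + 5) × 30 + 17 = 68567.
Minute boundaries passed: 38; those not divisible by 10: 38 − 3 = 35; dropped labels = 2 × 35 = 70.
Actual frame index = 68567 − 70 = 68497.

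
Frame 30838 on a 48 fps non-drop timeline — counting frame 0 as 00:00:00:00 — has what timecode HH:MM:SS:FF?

30838 ÷ 48 = 642 full seconds, remainder 22 frames.
642 s = 0 h 10 min 42 s.
Timecode: 00:10:42:22.

00:10:42:22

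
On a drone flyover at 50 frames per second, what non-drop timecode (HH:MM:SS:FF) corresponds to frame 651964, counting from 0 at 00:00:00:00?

651964 ÷ 50 = 13039 full seconds, remainder 14 frames.
13039 s = 3 h 37 min 19 s.
Timecode: 03:37:19:14.

03:37:19:14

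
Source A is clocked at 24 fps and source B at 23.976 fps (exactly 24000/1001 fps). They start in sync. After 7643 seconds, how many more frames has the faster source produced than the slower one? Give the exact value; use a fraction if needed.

A emits 24 × 7643 = 183432 frames; B emits 24000/1001 × 7643 = 183432000/1001.
Difference = 183432/1001 frames (≈ 183.2488); B is behind A.

183432/1001 frames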